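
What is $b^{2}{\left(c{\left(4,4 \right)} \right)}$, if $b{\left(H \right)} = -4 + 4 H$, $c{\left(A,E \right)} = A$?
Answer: $144$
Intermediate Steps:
$b^{2}{\left(c{\left(4,4 \right)} \right)} = \left(-4 + 4 \cdot 4\right)^{2} = \left(-4 + 16\right)^{2} = 12^{2} = 144$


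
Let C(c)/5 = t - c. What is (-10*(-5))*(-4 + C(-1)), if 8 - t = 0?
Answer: 2050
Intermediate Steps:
t = 8 (t = 8 - 1*0 = 8 + 0 = 8)
C(c) = 40 - 5*c (C(c) = 5*(8 - c) = 40 - 5*c)
(-10*(-5))*(-4 + C(-1)) = (-10*(-5))*(-4 + (40 - 5*(-1))) = 50*(-4 + (40 + 5)) = 50*(-4 + 45) = 50*41 = 2050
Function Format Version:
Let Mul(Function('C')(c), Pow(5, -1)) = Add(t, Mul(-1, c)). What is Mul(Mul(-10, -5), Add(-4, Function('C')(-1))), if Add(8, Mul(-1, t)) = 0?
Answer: 2050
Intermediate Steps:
t = 8 (t = Add(8, Mul(-1, 0)) = Add(8, 0) = 8)
Function('C')(c) = Add(40, Mul(-5, c)) (Function('C')(c) = Mul(5, Add(8, Mul(-1, c))) = Add(40, Mul(-5, c)))
Mul(Mul(-10, -5), Add(-4, Function('C')(-1))) = Mul(Mul(-10, -5), Add(-4, Add(40, Mul(-5, -1)))) = Mul(50, Add(-4, Add(40, 5))) = Mul(50, Add(-4, 45)) = Mul(50, 41) = 2050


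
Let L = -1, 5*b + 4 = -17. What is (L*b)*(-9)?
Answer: -189/5 ≈ -37.800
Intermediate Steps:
b = -21/5 (b = -⅘ + (⅕)*(-17) = -⅘ - 17/5 = -21/5 ≈ -4.2000)
(L*b)*(-9) = -1*(-21/5)*(-9) = (21/5)*(-9) = -189/5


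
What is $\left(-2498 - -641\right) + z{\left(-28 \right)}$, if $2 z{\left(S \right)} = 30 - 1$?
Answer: $- \frac{3685}{2} \approx -1842.5$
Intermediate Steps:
$z{\left(S \right)} = \frac{29}{2}$ ($z{\left(S \right)} = \frac{30 - 1}{2} = \frac{1}{2} \cdot 29 = \frac{29}{2}$)
$\left(-2498 - -641\right) + z{\left(-28 \right)} = \left(-2498 - -641\right) + \frac{29}{2} = \left(-2498 + 641\right) + \frac{29}{2} = -1857 + \frac{29}{2} = - \frac{3685}{2}$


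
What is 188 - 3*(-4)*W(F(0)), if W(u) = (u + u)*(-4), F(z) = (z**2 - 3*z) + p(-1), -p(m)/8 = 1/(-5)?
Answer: 172/5 ≈ 34.400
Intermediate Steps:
p(m) = 8/5 (p(m) = -8/(-5) = -8*(-1/5) = 8/5)
F(z) = 8/5 + z**2 - 3*z (F(z) = (z**2 - 3*z) + 8/5 = 8/5 + z**2 - 3*z)
W(u) = -8*u (W(u) = (2*u)*(-4) = -8*u)
188 - 3*(-4)*W(F(0)) = 188 - 3*(-4)*(-8*(8/5 + 0**2 - 3*0)) = 188 - (-12)*(-8*(8/5 + 0 + 0)) = 188 - (-12)*(-8*8/5) = 188 - (-12)*(-64)/5 = 188 - 1*768/5 = 188 - 768/5 = 172/5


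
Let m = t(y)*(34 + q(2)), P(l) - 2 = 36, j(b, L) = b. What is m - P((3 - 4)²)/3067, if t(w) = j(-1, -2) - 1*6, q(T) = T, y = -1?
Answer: -772922/3067 ≈ -252.01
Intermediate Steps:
P(l) = 38 (P(l) = 2 + 36 = 38)
t(w) = -7 (t(w) = -1 - 1*6 = -1 - 6 = -7)
m = -252 (m = -7*(34 + 2) = -7*36 = -252)
m - P((3 - 4)²)/3067 = -252 - 38/3067 = -772922/3067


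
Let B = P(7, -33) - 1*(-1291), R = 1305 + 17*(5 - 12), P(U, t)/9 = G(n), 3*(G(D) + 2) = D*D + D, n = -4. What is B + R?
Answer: 2495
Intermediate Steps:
G(D) = -2 + D/3 + D²/3 (G(D) = -2 + (D*D + D)/3 = -2 + (D² + D)/3 = -2 + (D + D²)/3 = -2 + (D/3 + D²/3) = -2 + D/3 + D²/3)
P(U, t) = 18 (P(U, t) = 9*(-2 + (⅓)*(-4) + (⅓)*(-4)²) = 9*(-2 - 4/3 + (⅓)*16) = 9*(-2 - 4/3 + 16/3) = 9*2 = 18)
R = 1186 (R = 1305 + 17*(-7) = 1305 - 119 = 1186)
B = 1309 (B = 18 - 1*(-1291) = 18 + 1291 = 1309)
B + R = 1309 + 1186 = 2495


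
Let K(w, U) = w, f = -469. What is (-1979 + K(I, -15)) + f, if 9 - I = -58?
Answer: -2381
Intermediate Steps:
I = 67 (I = 9 - 1*(-58) = 9 + 58 = 67)
(-1979 + K(I, -15)) + f = (-1979 + 67) - 469 = -1912 - 469 = -2381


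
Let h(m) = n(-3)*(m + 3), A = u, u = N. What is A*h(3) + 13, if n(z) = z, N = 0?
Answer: 13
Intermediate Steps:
u = 0
A = 0
h(m) = -9 - 3*m (h(m) = -3*(m + 3) = -3*(3 + m) = -9 - 3*m)
A*h(3) + 13 = 0*(-9 - 3*3) + 13 = 0*(-9 - 9) + 13 = 0*(-18) + 13 = 0 + 13 = 13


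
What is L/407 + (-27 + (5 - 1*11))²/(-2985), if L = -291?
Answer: -437286/404965 ≈ -1.0798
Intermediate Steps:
L/407 + (-27 + (5 - 1*11))²/(-2985) = -291/407 + (-27 + (5 - 1*11))²/(-2985) = -291*1/407 + (-27 + (5 - 11))²*(-1/2985) = -291/407 + (-27 - 6)²*(-1/2985) = -291/407 + (-33)²*(-1/2985) = -291/407 + 1089*(-1/2985) = -291/407 - 363/995 = -437286/404965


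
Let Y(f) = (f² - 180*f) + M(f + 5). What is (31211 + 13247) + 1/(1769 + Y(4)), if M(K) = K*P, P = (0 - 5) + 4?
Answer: 46947649/1056 ≈ 44458.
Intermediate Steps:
P = -1 (P = -5 + 4 = -1)
M(K) = -K (M(K) = K*(-1) = -K)
Y(f) = -5 + f² - 181*f (Y(f) = (f² - 180*f) - (f + 5) = (f² - 180*f) - (5 + f) = (f² - 180*f) + (-5 - f) = -5 + f² - 181*f)
(31211 + 13247) + 1/(1769 + Y(4)) = (31211 + 13247) + 1/(1769 + (-5 + 4² - 181*4)) = 44458 + 1/(1769 + (-5 + 16 - 724)) = 44458 + 1/(1769 - 713) = 44458 + 1/1056 = 46947649/1056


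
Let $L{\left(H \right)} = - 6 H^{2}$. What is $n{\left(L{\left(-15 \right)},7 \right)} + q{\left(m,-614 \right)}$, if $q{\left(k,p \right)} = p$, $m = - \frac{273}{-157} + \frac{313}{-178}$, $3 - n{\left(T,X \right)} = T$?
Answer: $739$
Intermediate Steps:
$n{\left(T,X \right)} = 3 - T$
$m = - \frac{547}{27946}$ ($m = \left(-273\right) \left(- \frac{1}{157}\right) + 313 \left(- \frac{1}{178}\right) = \frac{273}{157} - \frac{313}{178} = - \frac{547}{27946} \approx -0.019573$)
$n{\left(L{\left(-15 \right)},7 \right)} + q{\left(m,-614 \right)} = \left(3 - - 6 \left(-15\right)^{2}\right) - 614 = \left(3 - \left(-6\right) 225\right) - 614 = \left(3 - -1350\right) - 614 = \left(3 + 1350\right) - 614 = 1353 - 614 = 739$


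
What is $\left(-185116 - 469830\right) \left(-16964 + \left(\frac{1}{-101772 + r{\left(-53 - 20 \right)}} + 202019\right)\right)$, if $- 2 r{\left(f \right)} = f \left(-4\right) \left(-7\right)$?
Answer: $- \frac{6105501988183777}{50375} \approx -1.212 \cdot 10^{11}$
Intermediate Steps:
$r{\left(f \right)} = - 14 f$ ($r{\left(f \right)} = - \frac{f \left(-4\right) \left(-7\right)}{2} = - \frac{- 4 f \left(-7\right)}{2} = - \frac{28 f}{2} = - 14 f$)
$\left(-185116 - 469830\right) \left(-16964 + \left(\frac{1}{-101772 + r{\left(-53 - 20 \right)}} + 202019\right)\right) = \left(-185116 - 469830\right) \left(-16964 + \left(\frac{1}{-101772 - 14 \left(-53 - 20\right)} + 202019\right)\right) = - 654946 \left(-16964 + \left(\frac{1}{-101772 - 14 \left(-53 - 20\right)} + 202019\right)\right) = - 654946 \left(-16964 + \left(\frac{1}{-101772 - -1022} + 202019\right)\right) = - 654946 \left(-16964 + \left(\frac{1}{-101772 + 1022} + 202019\right)\right) = - 654946 \left(-16964 + \left(\frac{1}{-100750} + 202019\right)\right) = - 654946 \left(-16964 + \left(- \frac{1}{100750} + 202019\right)\right) = - 654946 \left(-16964 + \frac{20353414249}{100750}\right) = \left(-654946\right) \frac{18644291249}{100750} = - \frac{6105501988183777}{50375}$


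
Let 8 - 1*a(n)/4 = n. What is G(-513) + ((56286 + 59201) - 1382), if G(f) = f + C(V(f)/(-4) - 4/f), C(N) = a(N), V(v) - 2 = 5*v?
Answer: 56974277/513 ≈ 1.1106e+5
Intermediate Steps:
V(v) = 2 + 5*v
a(n) = 32 - 4*n
C(N) = 32 - 4*N
G(f) = 34 + 6*f + 16/f (G(f) = f + (32 - 4*((2 + 5*f)/(-4) - 4/f)) = f + (32 - 4*((2 + 5*f)*(-¼) - 4/f)) = f + (32 - 4*((-½ - 5*f/4) - 4/f)) = f + (32 - 4*(-½ - 4/f - 5*f/4)) = f + (32 + (2 + 5*f + 16/f)) = f + (34 + 5*f + 16/f) = 34 + 6*f + 16/f)
G(-513) + ((56286 + 59201) - 1382) = (34 + 6*(-513) + 16/(-513)) + ((56286 + 59201) - 1382) = (34 - 3078 + 16*(-1/513)) + (115487 - 1382) = (34 - 3078 - 16/513) + 114105 = -1561588/513 + 114105 = 56974277/513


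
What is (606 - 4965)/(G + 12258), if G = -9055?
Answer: -4359/3203 ≈ -1.3609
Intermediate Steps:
(606 - 4965)/(G + 12258) = (606 - 4965)/(-9055 + 12258) = -4359/3203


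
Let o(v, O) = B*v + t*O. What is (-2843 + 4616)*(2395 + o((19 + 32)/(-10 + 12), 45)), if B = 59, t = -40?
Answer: 7444827/2 ≈ 3.7224e+6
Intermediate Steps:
o(v, O) = -40*O + 59*v (o(v, O) = 59*v - 40*O = -40*O + 59*v)
(-2843 + 4616)*(2395 + o((19 + 32)/(-10 + 12), 45)) = (-2843 + 4616)*(2395 + (-40*45 + 59*((19 + 32)/(-10 + 12)))) = 1773*(2395 + (-1800 + 59*(51/2))) = 1773*(2395 + (-1800 + 3009/2)) = 1773*(2395 - 591/2) = 1773*(4199/2) = 7444827/2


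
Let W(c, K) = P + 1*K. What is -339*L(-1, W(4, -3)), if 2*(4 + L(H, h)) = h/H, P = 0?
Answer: 1695/2 ≈ 847.50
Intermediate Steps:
W(c, K) = K (W(c, K) = 0 + 1*K = 0 + K = K)
L(H, h) = -4 + h/(2*H) (L(H, h) = -4 + (h/H)/2 = -4 + h/(2*H))
-339*L(-1, W(4, -3)) = -339*(-4 + (1/2)*(-3)/(-1)) = -339*(-4 + (1/2)*(-3)*(-1)) = -339*(-4 + 3/2) = -339*(-5/2) = 1695/2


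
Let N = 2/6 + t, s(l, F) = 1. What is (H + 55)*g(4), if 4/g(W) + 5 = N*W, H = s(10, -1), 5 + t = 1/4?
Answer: -168/17 ≈ -9.8824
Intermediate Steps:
t = -19/4 (t = -5 + 1/4 = -5 + 1*(¼) = -5 + ¼ = -19/4 ≈ -4.7500)
N = -53/12 (N = 2/6 - 19/4 = 2*(⅙) - 19/4 = ⅓ - 19/4 = -53/12 ≈ -4.4167)
H = 1
g(W) = 4/(-5 - 53*W/12)
(H + 55)*g(4) = (1 + 55)*(48/(-60 - 53*4)) = 56*(48/(-60 - 212)) = 56*(48/(-272)) = 56*(48*(-1/272)) = 56*(-3/17) = -168/17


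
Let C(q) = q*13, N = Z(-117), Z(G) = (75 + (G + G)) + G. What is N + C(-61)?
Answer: -1069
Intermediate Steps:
Z(G) = 75 + 3*G (Z(G) = (75 + 2*G) + G = 75 + 3*G)
N = -276 (N = 75 + 3*(-117) = 75 - 351 = -276)
C(q) = 13*q
N + C(-61) = -276 + 13*(-61) = -276 - 793 = -1069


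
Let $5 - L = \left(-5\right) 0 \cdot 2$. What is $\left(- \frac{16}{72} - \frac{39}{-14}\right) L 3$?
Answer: $\frac{1615}{42} \approx 38.452$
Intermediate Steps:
$L = 5$ ($L = 5 - \left(-5\right) 0 \cdot 2 = 5 - 0 \cdot 2 = 5 - 0 = 5 + 0 = 5$)
$\left(- \frac{16}{72} - \frac{39}{-14}\right) L 3 = \left(- \frac{16}{72} - \frac{39}{-14}\right) 5 \cdot 3 = \left(\left(-16\right) \frac{1}{72} - - \frac{39}{14}\right) 5 \cdot 3 = \left(- \frac{2}{9} + \frac{39}{14}\right) 5 \cdot 3 = \frac{323}{126} \cdot 5 \cdot 3 = \frac{1615}{126} \cdot 3 = \frac{1615}{42}$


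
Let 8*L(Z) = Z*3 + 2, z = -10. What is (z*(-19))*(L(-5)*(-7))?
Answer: 8645/4 ≈ 2161.3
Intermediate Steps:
L(Z) = 1/4 + 3*Z/8 (L(Z) = (Z*3 + 2)/8 = (3*Z + 2)/8 = (2 + 3*Z)/8 = 1/4 + 3*Z/8)
(z*(-19))*(L(-5)*(-7)) = (-10*(-19))*((1/4 + (3/8)*(-5))*(-7)) = 190*((1/4 - 15/8)*(-7)) = 190*(-13/8*(-7)) = 190*(91/8) = 8645/4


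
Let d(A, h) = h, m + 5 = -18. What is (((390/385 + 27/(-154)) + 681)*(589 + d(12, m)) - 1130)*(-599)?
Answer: -17747674561/77 ≈ -2.3049e+8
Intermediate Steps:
m = -23 (m = -5 - 18 = -23)
(((390/385 + 27/(-154)) + 681)*(589 + d(12, m)) - 1130)*(-599) = (((390/385 + 27/(-154)) + 681)*(589 - 23) - 1130)*(-599) = (((390*(1/385) + 27*(-1/154)) + 681)*566 - 1130)*(-599) = (((78/77 - 27/154) + 681)*566 - 1130)*(-599) = ((129/154 + 681)*566 - 1130)*(-599) = ((105003/154)*566 - 1130)*(-599) = (29715849/77 - 1130)*(-599) = (29628839/77)*(-599) = -17747674561/77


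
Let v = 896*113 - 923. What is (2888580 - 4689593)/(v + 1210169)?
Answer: -1801013/1310494 ≈ -1.3743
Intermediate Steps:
v = 100325 (v = 101248 - 923 = 100325)
(2888580 - 4689593)/(v + 1210169) = (2888580 - 4689593)/(100325 + 1210169) = -1801013/1310494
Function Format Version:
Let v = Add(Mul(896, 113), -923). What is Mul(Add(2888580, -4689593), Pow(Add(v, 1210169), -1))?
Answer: Rational(-1801013, 1310494) ≈ -1.3743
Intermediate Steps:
v = 100325 (v = Add(101248, -923) = 100325)
Mul(Add(2888580, -4689593), Pow(Add(v, 1210169), -1)) = Mul(Add(2888580, -4689593), Pow(Add(100325, 1210169), -1)) = Mul(-1801013, Pow(1310494, -1)) = Mul(-1801013, Rational(1, 1310494)) = Rational(-1801013, 1310494)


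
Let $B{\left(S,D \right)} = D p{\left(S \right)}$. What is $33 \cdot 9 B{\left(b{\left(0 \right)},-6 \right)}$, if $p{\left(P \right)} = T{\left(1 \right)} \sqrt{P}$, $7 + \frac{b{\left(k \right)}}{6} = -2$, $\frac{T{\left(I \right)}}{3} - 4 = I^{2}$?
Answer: $- 80190 i \sqrt{6} \approx - 1.9642 \cdot 10^{5} i$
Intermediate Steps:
$T{\left(I \right)} = 12 + 3 I^{2}$
$b{\left(k \right)} = -54$ ($b{\left(k \right)} = -42 + 6 \left(-2\right) = -42 - 12 = -54$)
$p{\left(P \right)} = 15 \sqrt{P}$ ($p{\left(P \right)} = \left(12 + 3 \cdot 1^{2}\right) \sqrt{P} = \left(12 + 3 \cdot 1\right) \sqrt{P} = \left(12 + 3\right) \sqrt{P} = 15 \sqrt{P}$)
$B{\left(S,D \right)} = 15 D \sqrt{S}$ ($B{\left(S,D \right)} = D 15 \sqrt{S} = 15 D \sqrt{S}$)
$33 \cdot 9 B{\left(b{\left(0 \right)},-6 \right)} = 33 \cdot 9 \cdot 15 \left(-6\right) \sqrt{-54} = 297 \cdot 15 \left(-6\right) 3 i \sqrt{6} = 297 \left(- 270 i \sqrt{6}\right) = - 80190 i \sqrt{6}$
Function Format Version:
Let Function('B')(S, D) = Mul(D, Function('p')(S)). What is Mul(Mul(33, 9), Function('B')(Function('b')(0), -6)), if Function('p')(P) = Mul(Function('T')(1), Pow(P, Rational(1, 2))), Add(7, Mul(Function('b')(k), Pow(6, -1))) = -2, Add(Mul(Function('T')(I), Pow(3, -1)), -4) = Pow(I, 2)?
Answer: Mul(-80190, I, Pow(6, Rational(1, 2))) ≈ Mul(-1.9642e+5, I)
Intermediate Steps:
Function('T')(I) = Add(12, Mul(3, Pow(I, 2)))
Function('b')(k) = -54 (Function('b')(k) = Add(-42, Mul(6, -2)) = Add(-42, -12) = -54)
Function('p')(P) = Mul(15, Pow(P, Rational(1, 2))) (Function('p')(P) = Mul(Add(12, Mul(3, Pow(1, 2))), Pow(P, Rational(1, 2))) = Mul(Add(12, Mul(3, 1)), Pow(P, Rational(1, 2))) = Mul(Add(12, 3), Pow(P, Rational(1, 2))) = Mul(15, Pow(P, Rational(1, 2))))
Function('B')(S, D) = Mul(15, D, Pow(S, Rational(1, 2))) (Function('B')(S, D) = Mul(D, Mul(15, Pow(S, Rational(1, 2)))) = Mul(15, D, Pow(S, Rational(1, 2))))
Mul(Mul(33, 9), Function('B')(Function('b')(0), -6)) = Mul(Mul(33, 9), Mul(15, -6, Pow(-54, Rational(1, 2)))) = Mul(297, Mul(15, -6, Mul(3, I, Pow(6, Rational(1, 2))))) = Mul(297, Mul(-270, I, Pow(6, Rational(1, 2)))) = Mul(-80190, I, Pow(6, Rational(1, 2)))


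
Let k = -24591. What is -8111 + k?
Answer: -32702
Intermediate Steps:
-8111 + k = -8111 - 24591 = -32702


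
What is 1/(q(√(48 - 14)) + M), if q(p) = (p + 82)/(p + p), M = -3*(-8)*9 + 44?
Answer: 17714/4611135 - 82*√34/4611135 ≈ 0.0037379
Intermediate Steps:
M = 260 (M = 24*9 + 44 = 216 + 44 = 260)
q(p) = (82 + p)/(2*p) (q(p) = (82 + p)/((2*p)) = (82 + p)*(1/(2*p)) = (82 + p)/(2*p))
1/(q(√(48 - 14)) + M) = 1/((82 + √(48 - 14))/(2*(√(48 - 14))) + 260) = 1/((82 + √34)/(2*(√34)) + 260) = 1/((√34/34)*(82 + √34)/2 + 260) = 1/(√34*(82 + √34)/68 + 260) = 1/(260 + √34*(82 + √34)/68)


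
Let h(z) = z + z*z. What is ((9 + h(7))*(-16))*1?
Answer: -1040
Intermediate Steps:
h(z) = z + z**2
((9 + h(7))*(-16))*1 = ((9 + 7*(1 + 7))*(-16))*1 = ((9 + 7*8)*(-16))*1 = ((9 + 56)*(-16))*1 = (65*(-16))*1 = -1040*1 = -1040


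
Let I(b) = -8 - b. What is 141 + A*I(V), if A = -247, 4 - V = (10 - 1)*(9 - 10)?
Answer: 5328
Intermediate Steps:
V = 13 (V = 4 - (10 - 1)*(9 - 10) = 4 - 9*(-1) = 4 - 1*(-9) = 4 + 9 = 13)
141 + A*I(V) = 141 - 247*(-8 - 1*13) = 141 - 247*(-8 - 13) = 141 - 247*(-21) = 141 + 5187 = 5328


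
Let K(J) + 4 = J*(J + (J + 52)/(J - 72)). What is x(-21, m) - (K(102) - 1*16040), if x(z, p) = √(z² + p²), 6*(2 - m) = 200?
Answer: 25582/5 + √12805/3 ≈ 5154.1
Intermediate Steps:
m = -94/3 (m = 2 - ⅙*200 = 2 - 100/3 = -94/3 ≈ -31.333)
K(J) = -4 + J*(J + (52 + J)/(-72 + J)) (K(J) = -4 + J*(J + (J + 52)/(J - 72)) = -4 + J*(J + (52 + J)/(-72 + J)))
x(z, p) = √(p² + z²)
x(-21, m) - (K(102) - 1*16040) = √((-94/3)² + (-21)²) - ((288 + 102³ - 71*102² + 48*102)/(-72 + 102) - 1*16040) = √(8836/9 + 441) - ((288 + 1061208 - 71*10404 + 4896)/30 - 16040) = √(12805/9) - ((288 + 1061208 - 738684 + 4896)/30 - 16040) = √12805/3 - ((1/30)*327708 - 16040) = √12805/3 - (54618/5 - 16040) = √12805/3 - 1*(-25582/5) = √12805/3 + 25582/5 = 25582/5 + √12805/3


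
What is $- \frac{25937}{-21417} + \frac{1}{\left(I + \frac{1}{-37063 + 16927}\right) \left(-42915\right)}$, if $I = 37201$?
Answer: $\frac{277929995389907071}{229495574443626975} \approx 1.211$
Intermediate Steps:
$- \frac{25937}{-21417} + \frac{1}{\left(I + \frac{1}{-37063 + 16927}\right) \left(-42915\right)} = - \frac{25937}{-21417} + \frac{1}{\left(37201 + \frac{1}{-37063 + 16927}\right) \left(-42915\right)} = \left(-25937\right) \left(- \frac{1}{21417}\right) + \frac{1}{37201 + \frac{1}{-20136}} \left(- \frac{1}{42915}\right) = \frac{25937}{21417} + \frac{1}{37201 - \frac{1}{20136}} \left(- \frac{1}{42915}\right) = \frac{25937}{21417} + \frac{1}{\frac{749079335}{20136}} \left(- \frac{1}{42915}\right) = \frac{25937}{21417} + \frac{20136}{749079335} \left(- \frac{1}{42915}\right) = \frac{25937}{21417} - \frac{6712}{10715579887175} = \frac{277929995389907071}{229495574443626975}$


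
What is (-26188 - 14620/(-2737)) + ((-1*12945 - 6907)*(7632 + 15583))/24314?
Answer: -88346281546/1957277 ≈ -45137.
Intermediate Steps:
(-26188 - 14620/(-2737)) + ((-1*12945 - 6907)*(7632 + 15583))/24314 = (-26188 - 14620*(-1/2737)) + ((-12945 - 6907)*23215)*(1/24314) = (-26188 + 860/161) - 19852*23215*(1/24314) = -4215408/161 - 460864180*1/24314 = -4215408/161 - 230432090/12157 = -88346281546/1957277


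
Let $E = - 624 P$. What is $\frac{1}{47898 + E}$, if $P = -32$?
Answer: $\frac{1}{67866} \approx 1.4735 \cdot 10^{-5}$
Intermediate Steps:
$E = 19968$ ($E = \left(-624\right) \left(-32\right) = 19968$)
$\frac{1}{47898 + E} = \frac{1}{47898 + 19968} = \frac{1}{67866}$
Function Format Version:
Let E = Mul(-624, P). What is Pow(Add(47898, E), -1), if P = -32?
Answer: Rational(1, 67866) ≈ 1.4735e-5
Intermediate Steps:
E = 19968 (E = Mul(-624, -32) = 19968)
Pow(Add(47898, E), -1) = Pow(Add(47898, 19968), -1) = Pow(67866, -1) = Rational(1, 67866)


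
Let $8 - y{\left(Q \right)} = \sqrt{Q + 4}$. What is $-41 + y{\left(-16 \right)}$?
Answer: $-33 - 2 i \sqrt{3} \approx -33.0 - 3.4641 i$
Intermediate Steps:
$y{\left(Q \right)} = 8 - \sqrt{4 + Q}$ ($y{\left(Q \right)} = 8 - \sqrt{Q + 4} = 8 - \sqrt{4 + Q}$)
$-41 + y{\left(-16 \right)} = -41 + \left(8 - \sqrt{4 - 16}\right) = -41 + \left(8 - \sqrt{-12}\right) = -41 + \left(8 - 2 i \sqrt{3}\right) = -33 - 2 i \sqrt{3}$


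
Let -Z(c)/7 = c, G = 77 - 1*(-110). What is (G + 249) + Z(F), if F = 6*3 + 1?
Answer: 303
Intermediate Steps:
G = 187 (G = 77 + 110 = 187)
F = 19 (F = 18 + 1 = 19)
Z(c) = -7*c
(G + 249) + Z(F) = (187 + 249) - 7*19 = 436 - 133 = 303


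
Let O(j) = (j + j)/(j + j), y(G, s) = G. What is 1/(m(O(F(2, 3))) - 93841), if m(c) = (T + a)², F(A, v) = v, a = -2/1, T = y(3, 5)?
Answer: -1/93840 ≈ -1.0656e-5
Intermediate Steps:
T = 3
a = -2 (a = -2*1 = -2)
O(j) = 1 (O(j) = (2*j)/((2*j)) = (2*j)*(1/(2*j)) = 1)
m(c) = 1 (m(c) = (3 - 2)² = 1² = 1)
1/(m(O(F(2, 3))) - 93841) = 1/(1 - 93841) = 1/(-93840) = -1/93840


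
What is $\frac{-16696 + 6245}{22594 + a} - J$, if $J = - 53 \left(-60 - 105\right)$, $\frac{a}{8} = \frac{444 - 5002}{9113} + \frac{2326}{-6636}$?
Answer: $- \frac{2986433448846387}{341483755946} \approx -8745.5$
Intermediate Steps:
$a = - \frac{102887452}{15118467}$ ($a = 8 \left(\frac{444 - 5002}{9113} + \frac{2326}{-6636}\right) = 8 \left(\left(-4558\right) \frac{1}{9113} + 2326 \left(- \frac{1}{6636}\right)\right) = 8 \left(- \frac{4558}{9113} - \frac{1163}{3318}\right) = 8 \left(- \frac{25721863}{30236934}\right) = - \frac{102887452}{15118467} \approx -6.8054$)
$J = 8745$ ($J = \left(-53\right) \left(-165\right) = 8745$)
$\frac{-16696 + 6245}{22594 + a} - J = \frac{-16696 + 6245}{22594 - \frac{102887452}{15118467}} - 8745 = - \frac{10451}{\frac{341483755946}{15118467}} - 8745 = \left(-10451\right) \frac{15118467}{341483755946} - 8745 = - \frac{158003098617}{341483755946} - 8745 = - \frac{2986433448846387}{341483755946}$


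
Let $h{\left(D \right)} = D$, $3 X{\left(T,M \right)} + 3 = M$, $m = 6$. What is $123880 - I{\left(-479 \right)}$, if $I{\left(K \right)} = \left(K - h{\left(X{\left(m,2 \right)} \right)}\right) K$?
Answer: $- \frac{316204}{3} \approx -1.054 \cdot 10^{5}$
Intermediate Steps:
$X{\left(T,M \right)} = -1 + \frac{M}{3}$
$I{\left(K \right)} = K \left(\frac{1}{3} + K\right)$ ($I{\left(K \right)} = \left(K - \left(-1 + \frac{1}{3} \cdot 2\right)\right) K = \left(K - \left(-1 + \frac{2}{3}\right)\right) K = \left(K - - \frac{1}{3}\right) K = \left(K + \frac{1}{3}\right) K = \left(\frac{1}{3} + K\right) K = K \left(\frac{1}{3} + K\right)$)
$123880 - I{\left(-479 \right)} = 123880 - - 479 \left(\frac{1}{3} - 479\right) = 123880 - \left(-479\right) \left(- \frac{1436}{3}\right) = 123880 - \frac{687844}{3} = - \frac{316204}{3}$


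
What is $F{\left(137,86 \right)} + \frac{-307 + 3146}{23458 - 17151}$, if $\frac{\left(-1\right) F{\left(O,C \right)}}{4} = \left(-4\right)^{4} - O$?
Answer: $- \frac{176429}{371} \approx -475.55$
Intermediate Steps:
$F{\left(O,C \right)} = -1024 + 4 O$ ($F{\left(O,C \right)} = - 4 \left(\left(-4\right)^{4} - O\right) = - 4 \left(256 - O\right) = -1024 + 4 O$)
$F{\left(137,86 \right)} + \frac{-307 + 3146}{23458 - 17151} = \left(-1024 + 4 \cdot 137\right) + \frac{-307 + 3146}{23458 - 17151} = \left(-1024 + 548\right) + \frac{2839}{6307} = -476 + 2839 \cdot \frac{1}{6307} = -476 + \frac{167}{371} = - \frac{176429}{371}$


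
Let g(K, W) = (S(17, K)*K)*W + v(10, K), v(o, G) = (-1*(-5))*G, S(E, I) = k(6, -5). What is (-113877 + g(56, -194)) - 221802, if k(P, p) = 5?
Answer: -389719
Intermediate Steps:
S(E, I) = 5
v(o, G) = 5*G
g(K, W) = 5*K + 5*K*W (g(K, W) = (5*K)*W + 5*K = 5*K*W + 5*K = 5*K + 5*K*W)
(-113877 + g(56, -194)) - 221802 = (-113877 + 5*56*(1 - 194)) - 221802 = (-113877 + 5*56*(-193)) - 221802 = (-113877 - 54040) - 221802 = -167917 - 221802 = -389719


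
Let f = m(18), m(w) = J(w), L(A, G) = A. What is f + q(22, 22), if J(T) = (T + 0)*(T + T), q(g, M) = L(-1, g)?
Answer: 647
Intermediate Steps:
q(g, M) = -1
J(T) = 2*T**2 (J(T) = T*(2*T) = 2*T**2)
m(w) = 2*w**2
f = 648 (f = 2*18**2 = 2*324 = 648)
f + q(22, 22) = 648 - 1 = 647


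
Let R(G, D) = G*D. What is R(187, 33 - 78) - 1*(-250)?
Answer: -8165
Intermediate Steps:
R(G, D) = D*G
R(187, 33 - 78) - 1*(-250) = (33 - 78)*187 - 1*(-250) = -45*187 + 250 = -8415 + 250 = -8165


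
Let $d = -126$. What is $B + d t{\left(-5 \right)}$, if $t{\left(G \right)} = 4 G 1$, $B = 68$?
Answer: $2588$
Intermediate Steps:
$t{\left(G \right)} = 4 G$
$B + d t{\left(-5 \right)} = 68 - 126 \cdot 4 \left(-5\right) = 68 - -2520 = 68 + 2520 = 2588$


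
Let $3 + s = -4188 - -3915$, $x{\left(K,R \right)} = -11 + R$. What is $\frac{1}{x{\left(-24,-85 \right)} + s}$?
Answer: $- \frac{1}{372} \approx -0.0026882$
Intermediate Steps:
$s = -276$ ($s = -3 - 273 = -276$)
$\frac{1}{x{\left(-24,-85 \right)} + s} = \frac{1}{\left(-11 - 85\right) - 276} = \frac{1}{-96 - 276} = \frac{1}{-372} = - \frac{1}{372}$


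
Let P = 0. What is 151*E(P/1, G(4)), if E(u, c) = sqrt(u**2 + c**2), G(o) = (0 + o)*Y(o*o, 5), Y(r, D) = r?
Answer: 9664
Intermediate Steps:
G(o) = o**3 (G(o) = (0 + o)*(o*o) = o*o**2 = o**3)
E(u, c) = sqrt(c**2 + u**2)
151*E(P/1, G(4)) = 151*sqrt((4**3)**2 + (0/1)**2) = 151*sqrt(64**2 + (0*1)**2) = 151*sqrt(4096 + 0**2) = 151*sqrt(4096 + 0) = 151*sqrt(4096) = 151*64 = 9664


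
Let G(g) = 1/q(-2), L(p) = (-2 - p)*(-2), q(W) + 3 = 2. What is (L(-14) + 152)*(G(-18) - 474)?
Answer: -60800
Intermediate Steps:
q(W) = -1 (q(W) = -3 + 2 = -1)
L(p) = 4 + 2*p
G(g) = -1 (G(g) = 1/(-1) = -1)
(L(-14) + 152)*(G(-18) - 474) = ((4 + 2*(-14)) + 152)*(-1 - 474) = ((4 - 28) + 152)*(-475) = (-24 + 152)*(-475) = 128*(-475) = -60800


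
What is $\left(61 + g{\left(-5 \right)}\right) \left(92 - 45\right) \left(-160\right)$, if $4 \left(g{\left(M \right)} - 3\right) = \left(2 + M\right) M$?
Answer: $-509480$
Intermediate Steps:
$g{\left(M \right)} = 3 + \frac{M \left(2 + M\right)}{4}$ ($g{\left(M \right)} = 3 + \frac{\left(2 + M\right) M}{4} = 3 + \frac{M \left(2 + M\right)}{4}$)
$\left(61 + g{\left(-5 \right)}\right) \left(92 - 45\right) \left(-160\right) = \left(61 + \left(3 + \frac{1}{2} \left(-5\right) + \frac{\left(-5\right)^{2}}{4}\right)\right) \left(92 - 45\right) \left(-160\right) = \left(61 + \left(3 - \frac{5}{2} + \frac{1}{4} \cdot 25\right)\right) 47 \left(-160\right) = \left(61 + \left(3 - \frac{5}{2} + \frac{25}{4}\right)\right) 47 \left(-160\right) = \left(61 + \frac{27}{4}\right) 47 \left(-160\right) = \frac{271}{4} \cdot 47 \left(-160\right) = \frac{12737}{4} \left(-160\right) = -509480$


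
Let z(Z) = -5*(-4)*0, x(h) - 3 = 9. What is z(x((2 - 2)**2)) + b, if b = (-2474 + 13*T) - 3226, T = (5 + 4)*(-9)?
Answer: -6753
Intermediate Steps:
T = -81 (T = 9*(-9) = -81)
x(h) = 12 (x(h) = 3 + 9 = 12)
z(Z) = 0 (z(Z) = 20*0 = 0)
b = -6753 (b = (-2474 + 13*(-81)) - 3226 = (-2474 - 1053) - 3226 = -3527 - 3226 = -6753)
z(x((2 - 2)**2)) + b = 0 - 6753 = -6753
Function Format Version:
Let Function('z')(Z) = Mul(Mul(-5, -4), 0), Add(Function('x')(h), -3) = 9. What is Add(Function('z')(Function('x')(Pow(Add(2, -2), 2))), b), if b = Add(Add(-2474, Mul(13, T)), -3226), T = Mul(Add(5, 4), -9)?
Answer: -6753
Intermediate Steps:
T = -81 (T = Mul(9, -9) = -81)
Function('x')(h) = 12 (Function('x')(h) = Add(3, 9) = 12)
Function('z')(Z) = 0 (Function('z')(Z) = Mul(20, 0) = 0)
b = -6753 (b = Add(Add(-2474, Mul(13, -81)), -3226) = Add(Add(-2474, -1053), -3226) = Add(-3527, -3226) = -6753)
Add(Function('z')(Function('x')(Pow(Add(2, -2), 2))), b) = Add(0, -6753) = -6753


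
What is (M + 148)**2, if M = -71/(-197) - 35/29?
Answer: 706756313344/32638369 ≈ 21654.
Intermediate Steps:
M = -4836/5713 (M = -71*(-1/197) - 35*1/29 = 71/197 - 35/29 = -4836/5713 ≈ -0.84649)
(M + 148)**2 = (-4836/5713 + 148)**2 = (840688/5713)**2 = 706756313344/32638369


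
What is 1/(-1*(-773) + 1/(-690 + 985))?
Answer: 295/228036 ≈ 0.0012937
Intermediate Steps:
1/(-1*(-773) + 1/(-690 + 985)) = 1/(773 + 1/295) = 1/(228036/295) = 295/228036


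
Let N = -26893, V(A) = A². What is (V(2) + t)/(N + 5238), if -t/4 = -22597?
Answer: -90392/21655 ≈ -4.1742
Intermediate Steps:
t = 90388 (t = -4*(-22597) = 90388)
(V(2) + t)/(N + 5238) = (2² + 90388)/(-26893 + 5238) = (4 + 90388)/(-21655) = 90392*(-1/21655) = -90392/21655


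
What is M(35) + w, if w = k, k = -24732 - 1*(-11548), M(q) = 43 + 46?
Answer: -13095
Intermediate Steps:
M(q) = 89
k = -13184 (k = -24732 + 11548 = -13184)
w = -13184
M(35) + w = 89 - 13184 = -13095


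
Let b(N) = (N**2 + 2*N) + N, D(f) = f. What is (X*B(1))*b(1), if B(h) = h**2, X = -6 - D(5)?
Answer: -44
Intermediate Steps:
b(N) = N**2 + 3*N
X = -11 (X = -6 - 1*5 = -6 - 5 = -11)
(X*B(1))*b(1) = (-11*1**2)*(1*(3 + 1)) = (-11*1)*(1*4) = -11*4 = -44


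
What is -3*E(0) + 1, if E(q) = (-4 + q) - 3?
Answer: 22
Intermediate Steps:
E(q) = -7 + q
-3*E(0) + 1 = -3*(-7 + 0) + 1 = -3*(-7) + 1 = 21 + 1 = 22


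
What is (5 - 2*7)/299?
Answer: -9/299 ≈ -0.030100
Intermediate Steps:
(5 - 2*7)/299 = (5 - 14)*(1/299) = -9*1/299 = -9/299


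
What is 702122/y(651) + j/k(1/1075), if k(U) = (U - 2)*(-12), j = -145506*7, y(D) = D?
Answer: -16540353167/399714 ≈ -41381.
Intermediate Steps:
j = -1018542
k(U) = 24 - 12*U (k(U) = (-2 + U)*(-12) = 24 - 12*U)
702122/y(651) + j/k(1/1075) = 702122/651 - 1018542/(24 - 12/1075) = 702122/651 - 1018542/25788/1075 = 702122/651 - 1018542*1075/25788 = 702122/651 - 26069825/614 = -16540353167/399714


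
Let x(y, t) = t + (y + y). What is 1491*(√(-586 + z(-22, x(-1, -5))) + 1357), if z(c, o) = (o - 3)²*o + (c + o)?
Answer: 2023287 + 1491*I*√1315 ≈ 2.0233e+6 + 54068.0*I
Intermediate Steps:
x(y, t) = t + 2*y
z(c, o) = c + o + o*(-3 + o)² (z(c, o) = (-3 + o)²*o + (c + o) = o*(-3 + o)² + (c + o) = c + o + o*(-3 + o)²)
1491*(√(-586 + z(-22, x(-1, -5))) + 1357) = 1491*(√(-586 + (-22 + (-5 + 2*(-1)) + (-5 + 2*(-1))*(-3 + (-5 + 2*(-1)))²)) + 1357) = 1491*(√(-586 + (-22 + (-5 - 2) + (-5 - 2)*(-3 + (-5 - 2))²)) + 1357) = 1491*(√(-586 + (-22 - 7 - 7*(-3 - 7)²)) + 1357) = 1491*(√(-586 + (-22 - 7 - 7*(-10)²)) + 1357) = 1491*(√(-586 + (-22 - 7 - 7*100)) + 1357) = 1491*(√(-586 + (-22 - 7 - 700)) + 1357) = 1491*(√(-586 - 729) + 1357) = 1491*(√(-1315) + 1357) = 1491*(I*√1315 + 1357) = 1491*(1357 + I*√1315) = 2023287 + 1491*I*√1315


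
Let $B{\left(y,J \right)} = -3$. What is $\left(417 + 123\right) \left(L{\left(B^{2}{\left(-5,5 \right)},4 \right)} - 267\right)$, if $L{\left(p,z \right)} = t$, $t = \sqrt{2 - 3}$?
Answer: $-144180 + 540 i \approx -1.4418 \cdot 10^{5} + 540.0 i$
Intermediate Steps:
$t = i$ ($t = \sqrt{-1} = i \approx 1.0 i$)
$L{\left(p,z \right)} = i$
$\left(417 + 123\right) \left(L{\left(B^{2}{\left(-5,5 \right)},4 \right)} - 267\right) = \left(417 + 123\right) \left(i - 267\right) = 540 \left(-267 + i\right) = -144180 + 540 i$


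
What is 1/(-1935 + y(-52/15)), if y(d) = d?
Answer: -15/29077 ≈ -0.00051587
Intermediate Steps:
1/(-1935 + y(-52/15)) = 1/(-1935 - 52/15) = 1/(-29077/15) = -15/29077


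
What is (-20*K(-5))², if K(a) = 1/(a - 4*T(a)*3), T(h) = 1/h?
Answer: 10000/169 ≈ 59.172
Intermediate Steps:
K(a) = 1/(a - 12/a) (K(a) = 1/(a - 4/a*3) = 1/(a - 12/a))
(-20*K(-5))² = (-(-100)/(-12 + (-5)²))² = (-(-100)/(-12 + 25))² = (-(-100)/13)² = (-20*(-5/13))² = (100/13)² = 10000/169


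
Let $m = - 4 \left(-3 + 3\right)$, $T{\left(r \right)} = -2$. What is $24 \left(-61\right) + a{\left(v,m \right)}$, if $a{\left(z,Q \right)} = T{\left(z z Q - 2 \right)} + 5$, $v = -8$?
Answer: $-1461$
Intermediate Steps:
$m = 0$ ($m = \left(-4\right) 0 = 0$)
$a{\left(z,Q \right)} = 3$ ($a{\left(z,Q \right)} = -2 + 5 = 3$)
$24 \left(-61\right) + a{\left(v,m \right)} = 24 \left(-61\right) + 3 = -1464 + 3 = -1461$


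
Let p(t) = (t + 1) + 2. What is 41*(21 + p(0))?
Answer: 984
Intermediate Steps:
p(t) = 3 + t (p(t) = (1 + t) + 2 = 3 + t)
41*(21 + p(0)) = 41*(21 + (3 + 0)) = 41*(21 + 3) = 41*24 = 984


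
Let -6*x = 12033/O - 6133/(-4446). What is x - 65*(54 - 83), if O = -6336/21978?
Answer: 3773628881/426816 ≈ 8841.3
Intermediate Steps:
O = -32/111 (O = -6336*1/21978 = -32/111 ≈ -0.28829)
x = 2969080721/426816 (x = -(12033/(-32/111) - 6133/(-4446))/6 = -(12033*(-111/32) - 6133*(-1/4446))/6 = -(-1335663/32 + 6133/4446)/6 = -⅙*(-2969080721/71136) = 2969080721/426816 ≈ 6956.4)
x - 65*(54 - 83) = 2969080721/426816 - 65*(54 - 83) = 2969080721/426816 - 65*(-29) = 2969080721/426816 + 1885 = 3773628881/426816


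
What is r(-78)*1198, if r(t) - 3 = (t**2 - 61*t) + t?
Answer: 12898866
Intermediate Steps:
r(t) = 3 + t**2 - 60*t (r(t) = 3 + ((t**2 - 61*t) + t) = 3 + (t**2 - 60*t) = 3 + t**2 - 60*t)
r(-78)*1198 = (3 + (-78)**2 - 60*(-78))*1198 = (3 + 6084 + 4680)*1198 = 10767*1198 = 12898866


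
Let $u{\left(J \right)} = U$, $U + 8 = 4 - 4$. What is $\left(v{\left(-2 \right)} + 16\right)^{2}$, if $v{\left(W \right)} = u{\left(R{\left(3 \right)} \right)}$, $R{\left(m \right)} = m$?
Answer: $64$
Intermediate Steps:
$U = -8$ ($U = -8 + \left(4 - 4\right) = -8 + 0 = -8$)
$u{\left(J \right)} = -8$
$v{\left(W \right)} = -8$
$\left(v{\left(-2 \right)} + 16\right)^{2} = \left(-8 + 16\right)^{2} = 8^{2} = 64$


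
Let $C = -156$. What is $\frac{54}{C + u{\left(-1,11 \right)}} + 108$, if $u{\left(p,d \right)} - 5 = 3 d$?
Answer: $\frac{6345}{59} \approx 107.54$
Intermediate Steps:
$u{\left(p,d \right)} = 5 + 3 d$
$\frac{54}{C + u{\left(-1,11 \right)}} + 108 = \frac{54}{-156 + \left(5 + 3 \cdot 11\right)} + 108 = \frac{54}{-156 + \left(5 + 33\right)} + 108 = \frac{54}{-156 + 38} + 108 = \frac{54}{-118} + 108 = 54 \left(- \frac{1}{118}\right) + 108 = - \frac{27}{59} + 108 = \frac{6345}{59}$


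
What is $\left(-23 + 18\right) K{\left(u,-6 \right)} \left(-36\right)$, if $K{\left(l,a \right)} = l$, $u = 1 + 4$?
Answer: $900$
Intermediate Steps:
$u = 5$
$\left(-23 + 18\right) K{\left(u,-6 \right)} \left(-36\right) = \left(-23 + 18\right) 5 \left(-36\right) = \left(-5\right) 5 \left(-36\right) = \left(-25\right) \left(-36\right) = 900$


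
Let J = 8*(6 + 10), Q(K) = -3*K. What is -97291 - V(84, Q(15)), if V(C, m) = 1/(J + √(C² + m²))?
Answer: -710516301/7303 + 3*√1009/7303 ≈ -97291.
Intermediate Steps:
J = 128 (J = 8*16 = 128)
V(C, m) = 1/(128 + √(C² + m²))
-97291 - V(84, Q(15)) = -97291 - 1/(128 + √(84² + (-3*15)²)) = -97291 - 1/(128 + √(7056 + (-45)²)) = -97291 - 1/(128 + √(7056 + 2025)) = -97291 - 1/(128 + √9081) = -97291 - 1/(128 + 3*√1009)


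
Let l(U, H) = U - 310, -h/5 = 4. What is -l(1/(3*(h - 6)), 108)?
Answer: 24181/78 ≈ 310.01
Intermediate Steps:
h = -20 (h = -5*4 = -20)
l(U, H) = -310 + U
-l(1/(3*(h - 6)), 108) = -(-310 + 1/(3*(-20 - 6))) = -(-310 + 1/(3*(-26))) = -(-310 + 1/(-78)) = -(-310 - 1/78) = -1*(-24181/78) = 24181/78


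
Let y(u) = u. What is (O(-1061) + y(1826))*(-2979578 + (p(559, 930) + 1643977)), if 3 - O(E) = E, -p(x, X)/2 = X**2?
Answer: -8859008890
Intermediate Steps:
p(x, X) = -2*X**2
O(E) = 3 - E
(O(-1061) + y(1826))*(-2979578 + (p(559, 930) + 1643977)) = ((3 - 1*(-1061)) + 1826)*(-2979578 + (-2*930**2 + 1643977)) = ((3 + 1061) + 1826)*(-2979578 + (-2*864900 + 1643977)) = (1064 + 1826)*(-2979578 + (-1729800 + 1643977)) = 2890*(-2979578 - 85823) = 2890*(-3065401) = -8859008890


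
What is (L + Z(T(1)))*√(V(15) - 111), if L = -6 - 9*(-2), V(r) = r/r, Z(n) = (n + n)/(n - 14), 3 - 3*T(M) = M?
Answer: 119*I*√110/10 ≈ 124.81*I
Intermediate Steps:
T(M) = 1 - M/3
Z(n) = 2*n/(-14 + n) (Z(n) = (2*n)/(-14 + n) = 2*n/(-14 + n))
V(r) = 1
L = 12 (L = -6 + 18 = 12)
(L + Z(T(1)))*√(V(15) - 111) = (12 + 2*(1 - ⅓*1)/(-14 + (1 - ⅓*1)))*√(1 - 111) = (12 + 2*(1 - ⅓)/(-14 + (1 - ⅓)))*√(-110) = (12 + 2*(⅔)/(-14 + ⅔))*(I*√110) = (12 + 2*(⅔)/(-40/3))*(I*√110) = (12 + 2*(⅔)*(-3/40))*(I*√110) = (12 - ⅒)*(I*√110) = 119*(I*√110)/10 = 119*I*√110/10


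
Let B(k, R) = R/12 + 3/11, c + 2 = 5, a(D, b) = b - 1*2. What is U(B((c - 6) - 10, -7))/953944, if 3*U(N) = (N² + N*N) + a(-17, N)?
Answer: -18449/24932280384 ≈ -7.3996e-7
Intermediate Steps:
a(D, b) = -2 + b (a(D, b) = b - 2 = -2 + b)
c = 3 (c = -2 + 5 = 3)
B(k, R) = 3/11 + R/12 (B(k, R) = R*(1/12) + 3*(1/11) = R/12 + 3/11 = 3/11 + R/12)
U(N) = -⅔ + N/3 + 2*N²/3 (U(N) = ((N² + N*N) + (-2 + N))/3 = ((N² + N²) + (-2 + N))/3 = (2*N² + (-2 + N))/3 = (-2 + N + 2*N²)/3 = -⅔ + N/3 + 2*N²/3)
U(B((c - 6) - 10, -7))/953944 = (-⅔ + (3/11 + (1/12)*(-7))/3 + 2*(3/11 + (1/12)*(-7))²/3)/953944 = (-⅔ + (3/11 - 7/12)/3 + 2*(3/11 - 7/12)²/3)*(1/953944) = (-⅔ + (⅓)*(-41/132) + 2*(-41/132)²/3)*(1/953944) = (-⅔ - 41/396 + (⅔)*(1681/17424))*(1/953944) = (-⅔ - 41/396 + 1681/26136)*(1/953944) = -18449/26136*1/953944 = -18449/24932280384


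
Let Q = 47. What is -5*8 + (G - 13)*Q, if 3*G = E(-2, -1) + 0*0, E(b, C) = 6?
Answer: -557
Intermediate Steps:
G = 2 (G = (6 + 0*0)/3 = (6 + 0)/3 = (⅓)*6 = 2)
-5*8 + (G - 13)*Q = -5*8 + (2 - 13)*47 = -40 - 11*47 = -40 - 517 = -557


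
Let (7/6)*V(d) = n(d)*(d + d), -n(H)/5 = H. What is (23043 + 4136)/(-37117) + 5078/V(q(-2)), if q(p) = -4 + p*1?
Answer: -689033761/40086360 ≈ -17.189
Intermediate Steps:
n(H) = -5*H
q(p) = -4 + p
V(d) = -60*d**2/7 (V(d) = 6*((-5*d)*(d + d))/7 = 6*((-5*d)*(2*d))/7 = 6*(-10*d**2)/7 = -60*d**2/7)
(23043 + 4136)/(-37117) + 5078/V(q(-2)) = (23043 + 4136)/(-37117) + 5078/((-60*(-4 - 2)**2/7)) = 27179*(-1/37117) + 5078/((-60/7*(-6)**2)) = -27179/37117 + 5078/((-60/7*36)) = -27179/37117 + 5078/(-2160/7) = -27179/37117 + 5078*(-7/2160) = -27179/37117 - 17773/1080 = -689033761/40086360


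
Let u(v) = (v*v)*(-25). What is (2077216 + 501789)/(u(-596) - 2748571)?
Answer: -2579005/11628971 ≈ -0.22177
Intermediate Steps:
u(v) = -25*v**2 (u(v) = v**2*(-25) = -25*v**2)
(2077216 + 501789)/(u(-596) - 2748571) = (2077216 + 501789)/(-25*(-596)**2 - 2748571) = 2579005/(-25*355216 - 2748571) = 2579005/(-8880400 - 2748571) = 2579005/(-11628971) = 2579005*(-1/11628971) = -2579005/11628971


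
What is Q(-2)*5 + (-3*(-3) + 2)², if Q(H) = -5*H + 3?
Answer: 186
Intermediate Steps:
Q(H) = 3 - 5*H
Q(-2)*5 + (-3*(-3) + 2)² = (3 - 5*(-2))*5 + (-3*(-3) + 2)² = (3 + 10)*5 + (9 + 2)² = 13*5 + 11² = 65 + 121 = 186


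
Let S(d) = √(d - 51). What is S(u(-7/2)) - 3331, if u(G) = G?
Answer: -3331 + I*√218/2 ≈ -3331.0 + 7.3824*I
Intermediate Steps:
S(d) = √(-51 + d)
S(u(-7/2)) - 3331 = √(-51 - 7/2) - 3331 = √(-109/2) - 3331 = I*√218/2 - 3331 = -3331 + I*√218/2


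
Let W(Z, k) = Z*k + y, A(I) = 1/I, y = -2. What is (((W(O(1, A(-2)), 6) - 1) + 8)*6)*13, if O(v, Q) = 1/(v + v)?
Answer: 624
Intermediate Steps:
O(v, Q) = 1/(2*v)
W(Z, k) = -2 + Z*k (W(Z, k) = Z*k - 2 = -2 + Z*k)
(((W(O(1, A(-2)), 6) - 1) + 8)*6)*13 = ((((-2 + ((1/2)/1)*6) - 1) + 8)*6)*13 = ((((-2 + ((1/2)*1)*6) - 1) + 8)*6)*13 = ((((-2 + (1/2)*6) - 1) + 8)*6)*13 = ((((-2 + 3) - 1) + 8)*6)*13 = (((1 - 1) + 8)*6)*13 = ((0 + 8)*6)*13 = (8*6)*13 = 48*13 = 624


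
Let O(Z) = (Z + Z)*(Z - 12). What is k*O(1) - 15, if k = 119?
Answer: -2633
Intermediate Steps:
O(Z) = 2*Z*(-12 + Z) (O(Z) = (2*Z)*(-12 + Z) = 2*Z*(-12 + Z))
k*O(1) - 15 = 119*(2*1*(-12 + 1)) - 15 = 119*(2*1*(-11)) - 15 = 119*(-22) - 15 = -2618 - 15 = -2633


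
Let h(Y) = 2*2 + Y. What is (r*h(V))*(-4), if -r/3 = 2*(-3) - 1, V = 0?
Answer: -336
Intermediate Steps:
h(Y) = 4 + Y
r = 21 (r = -3*(2*(-3) - 1) = -3*(-6 - 1) = -3*(-7) = 21)
(r*h(V))*(-4) = (21*(4 + 0))*(-4) = (21*4)*(-4) = 84*(-4) = -336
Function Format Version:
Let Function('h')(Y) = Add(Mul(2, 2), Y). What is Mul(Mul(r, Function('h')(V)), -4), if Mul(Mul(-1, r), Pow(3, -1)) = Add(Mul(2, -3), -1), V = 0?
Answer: -336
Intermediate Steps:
Function('h')(Y) = Add(4, Y)
r = 21 (r = Mul(-3, Add(Mul(2, -3), -1)) = Mul(-3, Add(-6, -1)) = Mul(-3, -7) = 21)
Mul(Mul(r, Function('h')(V)), -4) = Mul(Mul(21, Add(4, 0)), -4) = Mul(Mul(21, 4), -4) = Mul(84, -4) = -336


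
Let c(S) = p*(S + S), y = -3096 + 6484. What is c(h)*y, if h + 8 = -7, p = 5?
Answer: -508200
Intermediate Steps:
h = -15 (h = -8 - 7 = -15)
y = 3388
c(S) = 10*S (c(S) = 5*(S + S) = 5*(2*S) = 10*S)
c(h)*y = (10*(-15))*3388 = -150*3388 = -508200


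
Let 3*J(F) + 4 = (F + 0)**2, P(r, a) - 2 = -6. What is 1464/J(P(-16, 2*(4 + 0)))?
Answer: 366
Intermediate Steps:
P(r, a) = -4 (P(r, a) = 2 - 6 = -4)
J(F) = -4/3 + F**2/3 (J(F) = -4/3 + (F + 0)**2/3 = -4/3 + F**2/3)
1464/J(P(-16, 2*(4 + 0))) = 1464/(-4/3 + (1/3)*(-4)**2) = 1464/(-4/3 + (1/3)*16) = 1464/(-4/3 + 16/3) = 1464/4 = 1464*(1/4) = 366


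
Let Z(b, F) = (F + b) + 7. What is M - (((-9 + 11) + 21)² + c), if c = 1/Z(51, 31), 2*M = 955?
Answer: -9169/178 ≈ -51.511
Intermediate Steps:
M = 955/2 (M = (½)*955 = 955/2 ≈ 477.50)
Z(b, F) = 7 + F + b
c = 1/89 (c = 1/(7 + 31 + 51) = 1/89 ≈ 0.011236)
M - (((-9 + 11) + 21)² + c) = 955/2 - (((-9 + 11) + 21)² + 1/89) = 955/2 - ((2 + 21)² + 1/89) = 955/2 - (23² + 1/89) = 955/2 - (529 + 1/89) = 955/2 - 1*47082/89 = 955/2 - 47082/89 = -9169/178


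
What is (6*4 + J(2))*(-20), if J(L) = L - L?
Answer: -480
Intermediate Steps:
J(L) = 0
(6*4 + J(2))*(-20) = (6*4 + 0)*(-20) = (24 + 0)*(-20) = 24*(-20) = -480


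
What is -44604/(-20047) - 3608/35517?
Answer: 1511870692/712009299 ≈ 2.1234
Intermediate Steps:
-44604/(-20047) - 3608/35517 = -44604*(-1/20047) - 3608*1/35517 = 44604/20047 - 3608/35517 = 1511870692/712009299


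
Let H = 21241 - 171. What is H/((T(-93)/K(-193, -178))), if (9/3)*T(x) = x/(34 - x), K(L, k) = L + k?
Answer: 992755190/31 ≈ 3.2024e+7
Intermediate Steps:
T(x) = x/(3*(34 - x)) (T(x) = (x/(34 - x))/3 = x/(3*(34 - x)))
H = 21070
H/((T(-93)/K(-193, -178))) = 21070/(((-1*(-93)/(-102 + 3*(-93)))/(-193 - 178))) = 21070/((-1*(-93)/(-102 - 279)/(-371))) = 21070/((-1*(-93)/(-381)*(-1/371))) = 21070/((-1*(-93)*(-1/381)*(-1/371))) = 21070/((-31/127*(-1/371))) = 21070/(31/47117) = 21070*(47117/31) = 992755190/31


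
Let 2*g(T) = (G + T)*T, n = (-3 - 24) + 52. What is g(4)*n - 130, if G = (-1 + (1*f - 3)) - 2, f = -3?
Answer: -380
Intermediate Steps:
n = 25 (n = -27 + 52 = 25)
G = -9 (G = (-1 + (1*(-3) - 3)) - 2 = (-1 + (-3 - 3)) - 2 = (-1 - 6) - 2 = -7 - 2 = -9)
g(T) = T*(-9 + T)/2 (g(T) = ((-9 + T)*T)/2 = (T*(-9 + T))/2 = T*(-9 + T)/2)
g(4)*n - 130 = ((½)*4*(-9 + 4))*25 - 130 = ((½)*4*(-5))*25 - 130 = -10*25 - 130 = -250 - 130 = -380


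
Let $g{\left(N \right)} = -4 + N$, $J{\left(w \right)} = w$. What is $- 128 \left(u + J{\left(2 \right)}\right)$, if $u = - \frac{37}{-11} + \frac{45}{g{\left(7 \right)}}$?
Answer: $- \frac{28672}{11} \approx -2606.5$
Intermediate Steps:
$u = \frac{202}{11}$ ($u = - \frac{37}{-11} + \frac{45}{-4 + 7} = \left(-37\right) \left(- \frac{1}{11}\right) + \frac{45}{3} = \frac{37}{11} + 45 \cdot \frac{1}{3} = \frac{37}{11} + 15 = \frac{202}{11} \approx 18.364$)
$- 128 \left(u + J{\left(2 \right)}\right) = - 128 \left(\frac{202}{11} + 2\right) = \left(-128\right) \frac{224}{11} = - \frac{28672}{11}$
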